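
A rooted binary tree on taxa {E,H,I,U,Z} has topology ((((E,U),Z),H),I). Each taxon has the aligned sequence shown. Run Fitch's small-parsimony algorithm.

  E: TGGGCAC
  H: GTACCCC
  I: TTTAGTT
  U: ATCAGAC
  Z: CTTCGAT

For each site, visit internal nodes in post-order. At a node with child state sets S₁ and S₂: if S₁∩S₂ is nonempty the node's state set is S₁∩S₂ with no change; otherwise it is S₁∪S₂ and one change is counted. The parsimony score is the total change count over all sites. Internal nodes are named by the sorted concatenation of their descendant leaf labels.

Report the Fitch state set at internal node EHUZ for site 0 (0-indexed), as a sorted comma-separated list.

A,C,G,T

site 0, node EU: E={T} ∪ U={A} → {A,T} (+1)
site 0, node EUZ: EU={A,T} ∪ Z={C} → {A,C,T} (+1)
site 0, node EHUZ: EUZ={A,C,T} ∪ H={G} → {A,C,G,T} (+1)
site 0, node EHIUZ: EHUZ={A,C,G,T} ∩ I={T} → {T} (+0)
site 1, node EU: E={G} ∪ U={T} → {G,T} (+1)
site 1, node EUZ: EU={G,T} ∩ Z={T} → {T} (+0)
site 1, node EHUZ: EUZ={T} ∩ H={T} → {T} (+0)
site 1, node EHIUZ: EHUZ={T} ∩ I={T} → {T} (+0)
site 2, node EU: E={G} ∪ U={C} → {C,G} (+1)
site 2, node EUZ: EU={C,G} ∪ Z={T} → {C,G,T} (+1)
site 2, node EHUZ: EUZ={C,G,T} ∪ H={A} → {A,C,G,T} (+1)
site 2, node EHIUZ: EHUZ={A,C,G,T} ∩ I={T} → {T} (+0)
site 3, node EU: E={G} ∪ U={A} → {A,G} (+1)
site 3, node EUZ: EU={A,G} ∪ Z={C} → {A,C,G} (+1)
site 3, node EHUZ: EUZ={A,C,G} ∩ H={C} → {C} (+0)
site 3, node EHIUZ: EHUZ={C} ∪ I={A} → {A,C} (+1)
site 4, node EU: E={C} ∪ U={G} → {C,G} (+1)
site 4, node EUZ: EU={C,G} ∩ Z={G} → {G} (+0)
site 4, node EHUZ: EUZ={G} ∪ H={C} → {C,G} (+1)
site 4, node EHIUZ: EHUZ={C,G} ∩ I={G} → {G} (+0)
site 5, node EU: E={A} ∩ U={A} → {A} (+0)
site 5, node EUZ: EU={A} ∩ Z={A} → {A} (+0)
site 5, node EHUZ: EUZ={A} ∪ H={C} → {A,C} (+1)
site 5, node EHIUZ: EHUZ={A,C} ∪ I={T} → {A,C,T} (+1)
site 6, node EU: E={C} ∩ U={C} → {C} (+0)
site 6, node EUZ: EU={C} ∪ Z={T} → {C,T} (+1)
site 6, node EHUZ: EUZ={C,T} ∩ H={C} → {C} (+0)
site 6, node EHIUZ: EHUZ={C} ∪ I={T} → {C,T} (+1)
per-site changes: [3, 1, 3, 3, 2, 2, 2]; total = 16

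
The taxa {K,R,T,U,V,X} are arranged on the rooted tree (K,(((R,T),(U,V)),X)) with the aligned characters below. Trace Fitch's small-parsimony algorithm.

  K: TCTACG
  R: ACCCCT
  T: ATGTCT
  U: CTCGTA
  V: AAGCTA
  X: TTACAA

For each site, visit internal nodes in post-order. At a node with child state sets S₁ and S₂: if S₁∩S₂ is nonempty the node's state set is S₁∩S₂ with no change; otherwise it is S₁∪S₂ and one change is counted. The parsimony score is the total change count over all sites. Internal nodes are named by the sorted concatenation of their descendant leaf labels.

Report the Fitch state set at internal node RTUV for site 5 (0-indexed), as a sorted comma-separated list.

A,T

site 0, node RT: R={A} ∩ T={A} → {A} (+0)
site 0, node UV: U={C} ∪ V={A} → {A,C} (+1)
site 0, node RTUV: RT={A} ∩ UV={A,C} → {A} (+0)
site 0, node RTUVX: RTUV={A} ∪ X={T} → {A,T} (+1)
site 0, node KRTUVX: K={T} ∩ RTUVX={A,T} → {T} (+0)
site 1, node RT: R={C} ∪ T={T} → {C,T} (+1)
site 1, node UV: U={T} ∪ V={A} → {A,T} (+1)
site 1, node RTUV: RT={C,T} ∩ UV={A,T} → {T} (+0)
site 1, node RTUVX: RTUV={T} ∩ X={T} → {T} (+0)
site 1, node KRTUVX: K={C} ∪ RTUVX={T} → {C,T} (+1)
site 2, node RT: R={C} ∪ T={G} → {C,G} (+1)
site 2, node UV: U={C} ∪ V={G} → {C,G} (+1)
site 2, node RTUV: RT={C,G} ∩ UV={C,G} → {C,G} (+0)
site 2, node RTUVX: RTUV={C,G} ∪ X={A} → {A,C,G} (+1)
site 2, node KRTUVX: K={T} ∪ RTUVX={A,C,G} → {A,C,G,T} (+1)
site 3, node RT: R={C} ∪ T={T} → {C,T} (+1)
site 3, node UV: U={G} ∪ V={C} → {C,G} (+1)
site 3, node RTUV: RT={C,T} ∩ UV={C,G} → {C} (+0)
site 3, node RTUVX: RTUV={C} ∩ X={C} → {C} (+0)
site 3, node KRTUVX: K={A} ∪ RTUVX={C} → {A,C} (+1)
site 4, node RT: R={C} ∩ T={C} → {C} (+0)
site 4, node UV: U={T} ∩ V={T} → {T} (+0)
site 4, node RTUV: RT={C} ∪ UV={T} → {C,T} (+1)
site 4, node RTUVX: RTUV={C,T} ∪ X={A} → {A,C,T} (+1)
site 4, node KRTUVX: K={C} ∩ RTUVX={A,C,T} → {C} (+0)
site 5, node RT: R={T} ∩ T={T} → {T} (+0)
site 5, node UV: U={A} ∩ V={A} → {A} (+0)
site 5, node RTUV: RT={T} ∪ UV={A} → {A,T} (+1)
site 5, node RTUVX: RTUV={A,T} ∩ X={A} → {A} (+0)
site 5, node KRTUVX: K={G} ∪ RTUVX={A} → {A,G} (+1)
per-site changes: [2, 3, 4, 3, 2, 2]; total = 16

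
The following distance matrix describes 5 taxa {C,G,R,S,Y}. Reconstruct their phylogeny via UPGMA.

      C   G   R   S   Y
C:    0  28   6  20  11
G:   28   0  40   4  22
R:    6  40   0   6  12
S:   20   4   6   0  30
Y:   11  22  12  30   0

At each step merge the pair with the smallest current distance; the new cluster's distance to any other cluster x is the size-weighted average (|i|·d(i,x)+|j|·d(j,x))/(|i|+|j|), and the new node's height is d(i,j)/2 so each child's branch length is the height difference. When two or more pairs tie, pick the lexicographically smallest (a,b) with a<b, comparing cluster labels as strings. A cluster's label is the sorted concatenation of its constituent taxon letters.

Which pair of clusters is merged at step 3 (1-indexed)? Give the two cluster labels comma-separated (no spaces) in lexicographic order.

CR,Y

step 1: merge (G,S) at d=4; branch lengths G→2, S→2; new cluster GS
  updated: d(C,GS)=24, d(GS,R)=23, d(GS,Y)=26
step 2: merge (C,R) at d=6; branch lengths C→3, R→3; new cluster CR
  updated: d(CR,GS)=47/2, d(CR,Y)=23/2
step 3: merge (CR,Y) at d=23/2; branch lengths CR→11/4, Y→23/4; new cluster CRY
  updated: d(CRY,GS)=73/3
step 4: merge (CRY,GS) at d=73/3; branch lengths CRY→77/12, GS→61/6; new cluster CGRSY
final tree: (((C:3,R:3):11/4,Y:23/4):77/12,(G:2,S:2):61/6)
total length: 421/12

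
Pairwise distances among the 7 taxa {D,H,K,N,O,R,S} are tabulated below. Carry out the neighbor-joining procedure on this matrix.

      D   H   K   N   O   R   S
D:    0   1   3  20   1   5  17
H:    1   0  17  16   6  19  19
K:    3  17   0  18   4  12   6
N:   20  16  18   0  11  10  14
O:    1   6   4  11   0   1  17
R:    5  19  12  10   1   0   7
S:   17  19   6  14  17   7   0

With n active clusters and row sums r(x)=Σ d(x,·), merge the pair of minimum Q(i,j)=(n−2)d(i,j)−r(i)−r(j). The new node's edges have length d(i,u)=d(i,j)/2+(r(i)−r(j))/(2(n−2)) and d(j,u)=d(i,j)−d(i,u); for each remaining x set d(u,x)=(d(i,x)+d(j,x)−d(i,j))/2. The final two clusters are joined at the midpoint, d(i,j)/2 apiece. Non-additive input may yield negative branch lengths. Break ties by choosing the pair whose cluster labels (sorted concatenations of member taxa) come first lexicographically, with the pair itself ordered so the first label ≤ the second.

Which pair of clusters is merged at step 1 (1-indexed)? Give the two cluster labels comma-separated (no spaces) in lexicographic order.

step 1: merge (D,H) at d=1, Q=-120; branch lengths D→-13/5, H→18/5; new cluster DH
  updated: d(DH,K)=19/2, d(DH,N)=35/2, d(DH,O)=3, d(DH,R)=23/2, d(DH,S)=35/2
step 2: merge (K,S) at d=6, Q=-87; branch lengths K→3/2, S→9/2; new cluster KS
  updated: d(DH,KS)=21/2, d(KS,N)=13, d(KS,O)=15/2, d(KS,R)=13/2
step 3: merge (DH,O) at d=3, Q=-56; branch lengths DH→29/6, O→-11/6; new cluster DHO
  updated: d(DHO,KS)=15/2, d(DHO,N)=51/4, d(DHO,R)=19/4
step 4: merge (DHO,KS) at d=15/2, Q=-37; branch lengths DHO→13/4, KS→17/4; new cluster DHKOS
  updated: d(DHKOS,N)=73/8, d(DHKOS,R)=15/8
step 5: merge (DHKOS,N) at d=73/8, Q=-21; branch lengths DHKOS→1/2, N→69/8; new cluster DHKNOS
  updated: d(DHKNOS,R)=11/8
step 6: merge (DHKNOS,R) at d=11/8; branch lengths DHKNOS→11/16, R→11/16; new cluster DHKNORS
final tree: (((((D:-13/5,H:18/5):29/6,O:-11/6):13/4,(K:3/2,S:9/2):17/4):1/2,N:69/8):11/16,R:11/16)
total length: 28

D,H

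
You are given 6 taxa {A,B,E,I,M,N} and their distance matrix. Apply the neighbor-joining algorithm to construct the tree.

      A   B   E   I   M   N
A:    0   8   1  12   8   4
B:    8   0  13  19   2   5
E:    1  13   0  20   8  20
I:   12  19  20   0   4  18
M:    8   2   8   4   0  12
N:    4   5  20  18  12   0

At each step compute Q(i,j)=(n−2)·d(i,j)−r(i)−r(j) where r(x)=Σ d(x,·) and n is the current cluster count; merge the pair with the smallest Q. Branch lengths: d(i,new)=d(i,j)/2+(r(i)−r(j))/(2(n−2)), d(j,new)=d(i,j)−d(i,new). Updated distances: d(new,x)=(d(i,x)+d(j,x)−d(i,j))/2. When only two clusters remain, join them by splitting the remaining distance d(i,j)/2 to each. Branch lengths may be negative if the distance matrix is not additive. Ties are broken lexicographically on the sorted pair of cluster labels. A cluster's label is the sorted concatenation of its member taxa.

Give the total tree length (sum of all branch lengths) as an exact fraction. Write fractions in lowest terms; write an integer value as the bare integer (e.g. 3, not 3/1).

1. join A+E (d=1, Q=-91) ⇒ AE; edges |A|=-25/8, |E|=33/8
  updated: d(AE,B)=10, d(AE,I)=31/2, d(AE,M)=15/2, d(AE,N)=23/2
2. join I+M (d=4, Q=-70) ⇒ IM; edges |I|=43/6, |M|=-19/6
  updated: d(AE,IM)=19/2, d(B,IM)=17/2, d(IM,N)=13
3. join AE+IM (d=19/2, Q=-43) ⇒ AEIM; edges |AE|=19/4, |IM|=19/4
  updated: d(AEIM,B)=9/2, d(AEIM,N)=15/2
4. join AEIM+B (d=9/2, Q=-17) ⇒ ABEIM; edges |AEIM|=7/2, |B|=1
  updated: d(ABEIM,N)=4
5. join ABEIM+N (d=4) ⇒ ABEIMN; edges |ABEIM|=2, |N|=2
final tree: ((((A:-25/8,E:33/8):19/4,(I:43/6,M:-19/6):19/4):7/2,B:1):2,N:2)
total length: 23

23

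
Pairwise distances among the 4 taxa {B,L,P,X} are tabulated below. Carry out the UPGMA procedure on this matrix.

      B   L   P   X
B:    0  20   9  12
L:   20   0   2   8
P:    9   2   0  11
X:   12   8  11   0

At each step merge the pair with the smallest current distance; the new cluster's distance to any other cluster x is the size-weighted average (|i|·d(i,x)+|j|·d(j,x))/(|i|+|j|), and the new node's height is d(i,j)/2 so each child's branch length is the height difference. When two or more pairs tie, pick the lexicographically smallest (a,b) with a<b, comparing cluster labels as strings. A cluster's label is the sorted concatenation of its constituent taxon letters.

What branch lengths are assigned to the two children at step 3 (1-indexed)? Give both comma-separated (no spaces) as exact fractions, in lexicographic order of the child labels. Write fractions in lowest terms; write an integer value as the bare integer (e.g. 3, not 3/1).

step 1: merge (L,P) at d=2; branch lengths L→1, P→1; new cluster LP
  updated: d(B,LP)=29/2, d(LP,X)=19/2
step 2: merge (LP,X) at d=19/2; branch lengths LP→15/4, X→19/4; new cluster LPX
  updated: d(B,LPX)=41/3
step 3: merge (B,LPX) at d=41/3; branch lengths B→41/6, LPX→25/12; new cluster BLPX
final tree: (B:41/6,((L:1,P:1):15/4,X:19/4):25/12)
total length: 233/12

41/6,25/12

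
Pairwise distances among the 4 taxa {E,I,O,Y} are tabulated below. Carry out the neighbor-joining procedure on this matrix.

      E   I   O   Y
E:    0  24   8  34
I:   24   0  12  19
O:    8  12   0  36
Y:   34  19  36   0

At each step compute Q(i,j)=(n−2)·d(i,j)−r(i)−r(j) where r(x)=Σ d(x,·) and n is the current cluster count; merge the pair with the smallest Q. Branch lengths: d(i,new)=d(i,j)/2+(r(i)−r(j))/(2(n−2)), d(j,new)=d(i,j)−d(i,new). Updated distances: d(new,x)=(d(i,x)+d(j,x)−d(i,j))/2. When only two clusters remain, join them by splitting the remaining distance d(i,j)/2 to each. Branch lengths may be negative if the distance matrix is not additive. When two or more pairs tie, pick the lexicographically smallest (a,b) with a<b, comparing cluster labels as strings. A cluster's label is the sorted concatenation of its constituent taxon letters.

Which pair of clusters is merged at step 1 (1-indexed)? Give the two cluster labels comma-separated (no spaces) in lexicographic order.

1. join E+O (d=8, Q=-106) ⇒ EO; edges |E|=13/2, |O|=3/2
  updated: d(EO,I)=14, d(EO,Y)=31
2. join EO+I (d=14, Q=-64) ⇒ EIO; edges |EO|=13, |I|=1
  updated: d(EIO,Y)=18
3. join EIO+Y (d=18) ⇒ EIOY; edges |EIO|=9, |Y|=9
final tree: (((E:13/2,O:3/2):13,I:1):9,Y:9)
total length: 40

E,O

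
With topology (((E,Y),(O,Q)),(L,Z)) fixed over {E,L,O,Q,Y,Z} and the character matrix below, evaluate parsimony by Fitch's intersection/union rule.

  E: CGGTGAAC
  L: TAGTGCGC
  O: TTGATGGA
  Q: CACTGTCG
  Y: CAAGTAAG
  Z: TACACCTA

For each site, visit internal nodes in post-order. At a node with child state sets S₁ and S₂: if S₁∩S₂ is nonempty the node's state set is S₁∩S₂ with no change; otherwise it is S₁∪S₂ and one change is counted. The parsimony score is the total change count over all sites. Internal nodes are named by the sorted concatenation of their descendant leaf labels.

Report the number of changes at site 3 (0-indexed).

site 0, node EY: E={C} ∩ Y={C} → {C} (+0)
site 0, node OQ: O={T} ∪ Q={C} → {C,T} (+1)
site 0, node EOQY: EY={C} ∩ OQ={C,T} → {C} (+0)
site 0, node LZ: L={T} ∩ Z={T} → {T} (+0)
site 0, node ELOQYZ: EOQY={C} ∪ LZ={T} → {C,T} (+1)
site 1, node EY: E={G} ∪ Y={A} → {A,G} (+1)
site 1, node OQ: O={T} ∪ Q={A} → {A,T} (+1)
site 1, node EOQY: EY={A,G} ∩ OQ={A,T} → {A} (+0)
site 1, node LZ: L={A} ∩ Z={A} → {A} (+0)
site 1, node ELOQYZ: EOQY={A} ∩ LZ={A} → {A} (+0)
site 2, node EY: E={G} ∪ Y={A} → {A,G} (+1)
site 2, node OQ: O={G} ∪ Q={C} → {C,G} (+1)
site 2, node EOQY: EY={A,G} ∩ OQ={C,G} → {G} (+0)
site 2, node LZ: L={G} ∪ Z={C} → {C,G} (+1)
site 2, node ELOQYZ: EOQY={G} ∩ LZ={C,G} → {G} (+0)
site 3, node EY: E={T} ∪ Y={G} → {G,T} (+1)
site 3, node OQ: O={A} ∪ Q={T} → {A,T} (+1)
site 3, node EOQY: EY={G,T} ∩ OQ={A,T} → {T} (+0)
site 3, node LZ: L={T} ∪ Z={A} → {A,T} (+1)
site 3, node ELOQYZ: EOQY={T} ∩ LZ={A,T} → {T} (+0)
site 4, node EY: E={G} ∪ Y={T} → {G,T} (+1)
site 4, node OQ: O={T} ∪ Q={G} → {G,T} (+1)
site 4, node EOQY: EY={G,T} ∩ OQ={G,T} → {G,T} (+0)
site 4, node LZ: L={G} ∪ Z={C} → {C,G} (+1)
site 4, node ELOQYZ: EOQY={G,T} ∩ LZ={C,G} → {G} (+0)
site 5, node EY: E={A} ∩ Y={A} → {A} (+0)
site 5, node OQ: O={G} ∪ Q={T} → {G,T} (+1)
site 5, node EOQY: EY={A} ∪ OQ={G,T} → {A,G,T} (+1)
site 5, node LZ: L={C} ∩ Z={C} → {C} (+0)
site 5, node ELOQYZ: EOQY={A,G,T} ∪ LZ={C} → {A,C,G,T} (+1)
site 6, node EY: E={A} ∩ Y={A} → {A} (+0)
site 6, node OQ: O={G} ∪ Q={C} → {C,G} (+1)
site 6, node EOQY: EY={A} ∪ OQ={C,G} → {A,C,G} (+1)
site 6, node LZ: L={G} ∪ Z={T} → {G,T} (+1)
site 6, node ELOQYZ: EOQY={A,C,G} ∩ LZ={G,T} → {G} (+0)
site 7, node EY: E={C} ∪ Y={G} → {C,G} (+1)
site 7, node OQ: O={A} ∪ Q={G} → {A,G} (+1)
site 7, node EOQY: EY={C,G} ∩ OQ={A,G} → {G} (+0)
site 7, node LZ: L={C} ∪ Z={A} → {A,C} (+1)
site 7, node ELOQYZ: EOQY={G} ∪ LZ={A,C} → {A,C,G} (+1)
per-site changes: [2, 2, 3, 3, 3, 3, 3, 4]; total = 23

3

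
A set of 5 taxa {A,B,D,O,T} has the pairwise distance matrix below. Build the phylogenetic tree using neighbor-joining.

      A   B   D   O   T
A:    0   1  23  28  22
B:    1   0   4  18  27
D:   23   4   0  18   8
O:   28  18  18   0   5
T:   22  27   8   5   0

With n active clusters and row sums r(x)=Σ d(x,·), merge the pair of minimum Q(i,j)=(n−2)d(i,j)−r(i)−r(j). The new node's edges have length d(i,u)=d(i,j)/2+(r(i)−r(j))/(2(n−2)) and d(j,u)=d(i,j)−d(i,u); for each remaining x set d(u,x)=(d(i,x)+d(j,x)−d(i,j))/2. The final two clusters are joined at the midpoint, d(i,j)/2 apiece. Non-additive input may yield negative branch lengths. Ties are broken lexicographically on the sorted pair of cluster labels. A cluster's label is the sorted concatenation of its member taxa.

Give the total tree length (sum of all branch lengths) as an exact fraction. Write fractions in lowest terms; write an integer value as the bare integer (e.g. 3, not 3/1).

iteration 1: select A,B (d=1, Q=-121); attach at lengths (9/2, -7/2); label the merged cluster AB
  updated: d(AB,D)=13, d(AB,O)=45/2, d(AB,T)=24
iteration 2: select AB,D (d=13, Q=-145/2); attach at lengths (93/8, 11/8); label the merged cluster ABD
  updated: d(ABD,O)=55/4, d(ABD,T)=19/2
iteration 3: select ABD,O (d=55/4, Q=-113/4); attach at lengths (73/8, 37/8); label the merged cluster ABDO
  updated: d(ABDO,T)=3/8
iteration 4: select ABDO,T (d=3/8); attach at lengths (3/16, 3/16); label the merged cluster ABDOT
final tree: ((((A:9/2,B:-7/2):93/8,D:11/8):73/8,O:37/8):3/16,T:3/16)
total length: 225/8

225/8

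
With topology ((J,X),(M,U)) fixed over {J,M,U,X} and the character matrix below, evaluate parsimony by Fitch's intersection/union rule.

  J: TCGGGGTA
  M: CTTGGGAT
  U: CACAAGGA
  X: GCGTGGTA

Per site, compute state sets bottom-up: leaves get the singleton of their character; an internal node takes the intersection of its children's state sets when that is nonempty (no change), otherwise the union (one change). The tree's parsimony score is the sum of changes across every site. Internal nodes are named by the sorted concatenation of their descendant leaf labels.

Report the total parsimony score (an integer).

site 0, node JX: J={T} ∪ X={G} → {G,T} (+1)
site 0, node MU: M={C} ∩ U={C} → {C} (+0)
site 0, node JMUX: JX={G,T} ∪ MU={C} → {C,G,T} (+1)
site 1, node JX: J={C} ∩ X={C} → {C} (+0)
site 1, node MU: M={T} ∪ U={A} → {A,T} (+1)
site 1, node JMUX: JX={C} ∪ MU={A,T} → {A,C,T} (+1)
site 2, node JX: J={G} ∩ X={G} → {G} (+0)
site 2, node MU: M={T} ∪ U={C} → {C,T} (+1)
site 2, node JMUX: JX={G} ∪ MU={C,T} → {C,G,T} (+1)
site 3, node JX: J={G} ∪ X={T} → {G,T} (+1)
site 3, node MU: M={G} ∪ U={A} → {A,G} (+1)
site 3, node JMUX: JX={G,T} ∩ MU={A,G} → {G} (+0)
site 4, node JX: J={G} ∩ X={G} → {G} (+0)
site 4, node MU: M={G} ∪ U={A} → {A,G} (+1)
site 4, node JMUX: JX={G} ∩ MU={A,G} → {G} (+0)
site 5, node JX: J={G} ∩ X={G} → {G} (+0)
site 5, node MU: M={G} ∩ U={G} → {G} (+0)
site 5, node JMUX: JX={G} ∩ MU={G} → {G} (+0)
site 6, node JX: J={T} ∩ X={T} → {T} (+0)
site 6, node MU: M={A} ∪ U={G} → {A,G} (+1)
site 6, node JMUX: JX={T} ∪ MU={A,G} → {A,G,T} (+1)
site 7, node JX: J={A} ∩ X={A} → {A} (+0)
site 7, node MU: M={T} ∪ U={A} → {A,T} (+1)
site 7, node JMUX: JX={A} ∩ MU={A,T} → {A} (+0)
per-site changes: [2, 2, 2, 2, 1, 0, 2, 1]; total = 12

12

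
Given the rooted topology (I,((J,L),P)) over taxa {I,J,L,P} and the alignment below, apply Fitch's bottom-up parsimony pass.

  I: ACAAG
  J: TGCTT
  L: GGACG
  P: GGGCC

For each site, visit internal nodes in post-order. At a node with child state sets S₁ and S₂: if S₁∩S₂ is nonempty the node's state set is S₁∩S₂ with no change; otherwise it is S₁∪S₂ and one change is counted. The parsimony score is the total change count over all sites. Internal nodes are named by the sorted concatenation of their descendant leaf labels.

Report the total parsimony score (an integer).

9

[col 0] JL: children J:{T}, L:{G} ∪→ {G,T}; cost 1
[col 0] JLP: children JL:{G,T}, P:{G} ∩→ {G}; cost 0
[col 0] IJLP: children I:{A}, JLP:{G} ∪→ {A,G}; cost 1
[col 1] JL: children J:{G}, L:{G} ∩→ {G}; cost 0
[col 1] JLP: children JL:{G}, P:{G} ∩→ {G}; cost 0
[col 1] IJLP: children I:{C}, JLP:{G} ∪→ {C,G}; cost 1
[col 2] JL: children J:{C}, L:{A} ∪→ {A,C}; cost 1
[col 2] JLP: children JL:{A,C}, P:{G} ∪→ {A,C,G}; cost 1
[col 2] IJLP: children I:{A}, JLP:{A,C,G} ∩→ {A}; cost 0
[col 3] JL: children J:{T}, L:{C} ∪→ {C,T}; cost 1
[col 3] JLP: children JL:{C,T}, P:{C} ∩→ {C}; cost 0
[col 3] IJLP: children I:{A}, JLP:{C} ∪→ {A,C}; cost 1
[col 4] JL: children J:{T}, L:{G} ∪→ {G,T}; cost 1
[col 4] JLP: children JL:{G,T}, P:{C} ∪→ {C,G,T}; cost 1
[col 4] IJLP: children I:{G}, JLP:{C,G,T} ∩→ {G}; cost 0
per-site changes: [2, 1, 2, 2, 2]; total = 9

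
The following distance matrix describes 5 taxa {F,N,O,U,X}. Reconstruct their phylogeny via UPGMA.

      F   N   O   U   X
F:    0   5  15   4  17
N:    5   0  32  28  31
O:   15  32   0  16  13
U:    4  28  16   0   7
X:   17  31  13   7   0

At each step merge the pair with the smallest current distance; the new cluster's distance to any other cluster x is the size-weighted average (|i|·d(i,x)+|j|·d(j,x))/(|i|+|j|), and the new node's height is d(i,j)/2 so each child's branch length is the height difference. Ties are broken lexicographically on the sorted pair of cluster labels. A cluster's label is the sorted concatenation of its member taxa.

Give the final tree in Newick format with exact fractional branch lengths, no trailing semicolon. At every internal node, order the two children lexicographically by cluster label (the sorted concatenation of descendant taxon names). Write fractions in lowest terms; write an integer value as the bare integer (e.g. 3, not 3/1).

((((F:2,U:2):4,X:6):4/3,O:22/3):14/3,N:12)

iteration 1: select F,U (d=4); attach at lengths (2, 2); label the merged cluster FU
  updated: d(FU,N)=33/2, d(FU,O)=31/2, d(FU,X)=12
iteration 2: select FU,X (d=12); attach at lengths (4, 6); label the merged cluster FUX
  updated: d(FUX,N)=64/3, d(FUX,O)=44/3
iteration 3: select FUX,O (d=44/3); attach at lengths (4/3, 22/3); label the merged cluster FOUX
  updated: d(FOUX,N)=24
iteration 4: select FOUX,N (d=24); attach at lengths (14/3, 12); label the merged cluster FNOUX
final tree: ((((F:2,U:2):4,X:6):4/3,O:22/3):14/3,N:12)
total length: 118/3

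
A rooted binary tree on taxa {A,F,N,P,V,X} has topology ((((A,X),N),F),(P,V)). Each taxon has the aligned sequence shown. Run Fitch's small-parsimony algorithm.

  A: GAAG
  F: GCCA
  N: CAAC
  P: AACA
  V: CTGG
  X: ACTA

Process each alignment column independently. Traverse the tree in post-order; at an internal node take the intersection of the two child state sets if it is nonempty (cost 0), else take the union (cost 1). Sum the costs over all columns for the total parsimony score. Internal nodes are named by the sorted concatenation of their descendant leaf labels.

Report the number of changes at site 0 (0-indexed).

[col 0] AX: children A:{G}, X:{A} ∪→ {A,G}; cost 1
[col 0] ANX: children AX:{A,G}, N:{C} ∪→ {A,C,G}; cost 1
[col 0] AFNX: children ANX:{A,C,G}, F:{G} ∩→ {G}; cost 0
[col 0] PV: children P:{A}, V:{C} ∪→ {A,C}; cost 1
[col 0] AFNPVX: children AFNX:{G}, PV:{A,C} ∪→ {A,C,G}; cost 1
[col 1] AX: children A:{A}, X:{C} ∪→ {A,C}; cost 1
[col 1] ANX: children AX:{A,C}, N:{A} ∩→ {A}; cost 0
[col 1] AFNX: children ANX:{A}, F:{C} ∪→ {A,C}; cost 1
[col 1] PV: children P:{A}, V:{T} ∪→ {A,T}; cost 1
[col 1] AFNPVX: children AFNX:{A,C}, PV:{A,T} ∩→ {A}; cost 0
[col 2] AX: children A:{A}, X:{T} ∪→ {A,T}; cost 1
[col 2] ANX: children AX:{A,T}, N:{A} ∩→ {A}; cost 0
[col 2] AFNX: children ANX:{A}, F:{C} ∪→ {A,C}; cost 1
[col 2] PV: children P:{C}, V:{G} ∪→ {C,G}; cost 1
[col 2] AFNPVX: children AFNX:{A,C}, PV:{C,G} ∩→ {C}; cost 0
[col 3] AX: children A:{G}, X:{A} ∪→ {A,G}; cost 1
[col 3] ANX: children AX:{A,G}, N:{C} ∪→ {A,C,G}; cost 1
[col 3] AFNX: children ANX:{A,C,G}, F:{A} ∩→ {A}; cost 0
[col 3] PV: children P:{A}, V:{G} ∪→ {A,G}; cost 1
[col 3] AFNPVX: children AFNX:{A}, PV:{A,G} ∩→ {A}; cost 0
per-site changes: [4, 3, 3, 3]; total = 13

4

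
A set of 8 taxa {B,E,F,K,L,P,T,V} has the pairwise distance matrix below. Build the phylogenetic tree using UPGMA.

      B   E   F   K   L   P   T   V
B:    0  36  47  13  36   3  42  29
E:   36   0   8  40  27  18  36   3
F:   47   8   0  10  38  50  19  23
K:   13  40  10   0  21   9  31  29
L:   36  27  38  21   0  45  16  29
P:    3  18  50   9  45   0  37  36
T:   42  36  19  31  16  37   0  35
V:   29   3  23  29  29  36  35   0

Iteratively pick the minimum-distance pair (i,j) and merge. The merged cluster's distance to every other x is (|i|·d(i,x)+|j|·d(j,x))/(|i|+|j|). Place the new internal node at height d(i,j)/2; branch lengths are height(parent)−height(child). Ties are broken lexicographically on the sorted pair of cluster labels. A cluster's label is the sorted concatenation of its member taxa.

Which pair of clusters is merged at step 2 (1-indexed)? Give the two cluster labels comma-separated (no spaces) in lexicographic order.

step 1: merge (B,P) at d=3; branch lengths B→3/2, P→3/2; new cluster BP
  updated: d(BP,E)=27, d(BP,F)=97/2, d(BP,K)=11, d(BP,L)=81/2, d(BP,T)=79/2, d(BP,V)=65/2
step 2: merge (E,V) at d=3; branch lengths E→3/2, V→3/2; new cluster EV
  updated: d(BP,EV)=119/4, d(EV,F)=31/2, d(EV,K)=69/2, d(EV,L)=28, d(EV,T)=71/2
step 3: merge (F,K) at d=10; branch lengths F→5, K→5; new cluster FK
  updated: d(BP,FK)=119/4, d(EV,FK)=25, d(FK,L)=59/2, d(FK,T)=25
step 4: merge (L,T) at d=16; branch lengths L→8, T→8; new cluster LT
  updated: d(BP,LT)=40, d(EV,LT)=127/4, d(FK,LT)=109/4
step 5: merge (EV,FK) at d=25; branch lengths EV→11, FK→15/2; new cluster EFKV
  updated: d(BP,EFKV)=119/4, d(EFKV,LT)=59/2
step 6: merge (EFKV,LT) at d=59/2; branch lengths EFKV→9/4, LT→27/4; new cluster EFKLTV
  updated: d(BP,EFKLTV)=199/6
step 7: merge (BP,EFKLTV) at d=199/6; branch lengths BP→181/12, EFKLTV→11/6; new cluster BEFKLPTV
final tree: ((B:3/2,P:3/2):181/12,(((E:3/2,V:3/2):11,(F:5,K:5):15/2):9/4,(L:8,T:8):27/4):11/6)
total length: 917/12

E,V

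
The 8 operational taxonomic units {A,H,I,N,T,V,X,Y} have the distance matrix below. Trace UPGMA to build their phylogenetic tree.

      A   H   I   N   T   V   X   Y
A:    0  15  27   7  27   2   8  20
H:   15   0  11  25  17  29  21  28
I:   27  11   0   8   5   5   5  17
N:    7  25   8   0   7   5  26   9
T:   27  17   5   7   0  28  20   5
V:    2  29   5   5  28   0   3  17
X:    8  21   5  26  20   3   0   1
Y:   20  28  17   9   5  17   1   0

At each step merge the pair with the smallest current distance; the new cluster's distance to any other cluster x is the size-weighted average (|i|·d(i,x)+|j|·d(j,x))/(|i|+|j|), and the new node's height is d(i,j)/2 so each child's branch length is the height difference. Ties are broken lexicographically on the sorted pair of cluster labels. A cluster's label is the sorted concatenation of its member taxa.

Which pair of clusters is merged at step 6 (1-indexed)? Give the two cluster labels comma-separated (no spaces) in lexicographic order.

ANV,ITXY

1. join X+Y (d=1) ⇒ XY; edges |X|=1/2, |Y|=1/2
  updated: d(A,XY)=14, d(H,XY)=49/2, d(I,XY)=11, d(N,XY)=35/2, d(T,XY)=25/2, d(V,XY)=10
2. join A+V (d=2) ⇒ AV; edges |A|=1, |V|=1
  updated: d(AV,H)=22, d(AV,I)=16, d(AV,N)=6, d(AV,T)=55/2, d(AV,XY)=12
3. join I+T (d=5) ⇒ IT; edges |I|=5/2, |T|=5/2
  updated: d(AV,IT)=87/4, d(H,IT)=14, d(IT,N)=15/2, d(IT,XY)=47/4
4. join AV+N (d=6) ⇒ ANV; edges |AV|=2, |N|=3
  updated: d(ANV,H)=23, d(ANV,IT)=17, d(ANV,XY)=83/6
5. join IT+XY (d=47/4) ⇒ ITXY; edges |IT|=27/8, |XY|=43/8
  updated: d(ANV,ITXY)=185/12, d(H,ITXY)=77/4
6. join ANV+ITXY (d=185/12) ⇒ AINTVXY; edges |ANV|=113/24, |ITXY|=11/6
  updated: d(AINTVXY,H)=146/7
7. join AINTVXY+H (d=146/7) ⇒ AHINTVXY; edges |AINTVXY|=457/168, |H|=73/7
final tree: ((((A:1,V:1):2,N:3):113/24,((I:5/2,T:5/2):27/8,(X:1/2,Y:1/2):43/8):11/6):457/168,H:73/7)
total length: 3481/84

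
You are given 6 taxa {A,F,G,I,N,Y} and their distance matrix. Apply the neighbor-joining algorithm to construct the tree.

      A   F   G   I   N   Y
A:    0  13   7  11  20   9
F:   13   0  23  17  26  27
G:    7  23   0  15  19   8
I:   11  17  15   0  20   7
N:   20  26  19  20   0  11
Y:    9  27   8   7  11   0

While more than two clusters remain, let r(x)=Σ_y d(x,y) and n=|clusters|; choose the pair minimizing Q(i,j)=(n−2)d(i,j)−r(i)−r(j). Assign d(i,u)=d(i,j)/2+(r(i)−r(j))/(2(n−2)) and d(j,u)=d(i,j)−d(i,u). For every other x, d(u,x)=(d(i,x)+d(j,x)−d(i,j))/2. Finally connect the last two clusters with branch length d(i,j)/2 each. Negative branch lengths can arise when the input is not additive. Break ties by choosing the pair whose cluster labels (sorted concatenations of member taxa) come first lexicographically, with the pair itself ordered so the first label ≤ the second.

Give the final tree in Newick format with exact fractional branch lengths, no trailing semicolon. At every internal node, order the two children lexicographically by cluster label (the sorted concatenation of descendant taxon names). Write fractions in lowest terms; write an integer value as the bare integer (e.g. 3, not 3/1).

(((((A:3/4,F:49/4):17/6,I:14/3):9/4,G:23/4):9/4,N:21/2):1/4,Y:1/4)

iteration 1: select A,F (d=13, Q=-114); attach at lengths (3/4, 49/4); label the merged cluster AF
  updated: d(AF,G)=17/2, d(AF,I)=15/2, d(AF,N)=33/2, d(AF,Y)=23/2
iteration 2: select AF,I (d=15/2, Q=-71); attach at lengths (17/6, 14/3); label the merged cluster AFI
  updated: d(AFI,G)=8, d(AFI,N)=29/2, d(AFI,Y)=11/2
iteration 3: select AFI,G (d=8, Q=-47); attach at lengths (9/4, 23/4); label the merged cluster AFGI
  updated: d(AFGI,N)=51/4, d(AFGI,Y)=11/4
iteration 4: select AFGI,N (d=51/4, Q=-53/2); attach at lengths (9/4, 21/2); label the merged cluster AFGIN
  updated: d(AFGIN,Y)=1/2
iteration 5: select AFGIN,Y (d=1/2); attach at lengths (1/4, 1/4); label the merged cluster AFGINY
final tree: (((((A:3/4,F:49/4):17/6,I:14/3):9/4,G:23/4):9/4,N:21/2):1/4,Y:1/4)
total length: 167/4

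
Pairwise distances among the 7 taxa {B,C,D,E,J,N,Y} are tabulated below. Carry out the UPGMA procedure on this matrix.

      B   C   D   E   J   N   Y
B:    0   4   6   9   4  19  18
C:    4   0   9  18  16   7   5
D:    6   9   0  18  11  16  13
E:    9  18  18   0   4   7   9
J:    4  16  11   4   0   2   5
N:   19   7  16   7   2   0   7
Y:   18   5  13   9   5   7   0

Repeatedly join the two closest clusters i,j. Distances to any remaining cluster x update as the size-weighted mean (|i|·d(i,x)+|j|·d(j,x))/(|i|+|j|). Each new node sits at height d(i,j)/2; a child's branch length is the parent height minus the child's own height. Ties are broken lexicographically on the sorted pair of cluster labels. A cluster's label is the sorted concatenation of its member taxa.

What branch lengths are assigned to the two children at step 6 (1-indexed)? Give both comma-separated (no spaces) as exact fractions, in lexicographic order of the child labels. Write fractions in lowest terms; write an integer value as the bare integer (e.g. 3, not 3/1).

8/3,35/12

1. join J+N (d=2) ⇒ JN; edges |J|=1, |N|=1
  updated: d(B,JN)=23/2, d(C,JN)=23/2, d(D,JN)=27/2, d(E,JN)=11/2, d(JN,Y)=6
2. join B+C (d=4) ⇒ BC; edges |B|=2, |C|=2
  updated: d(BC,D)=15/2, d(BC,E)=27/2, d(BC,JN)=23/2, d(BC,Y)=23/2
3. join E+JN (d=11/2) ⇒ EJN; edges |E|=11/4, |JN|=7/4
  updated: d(BC,EJN)=73/6, d(D,EJN)=15, d(EJN,Y)=7
4. join EJN+Y (d=7) ⇒ EJNY; edges |EJN|=3/4, |Y|=7/2
  updated: d(BC,EJNY)=12, d(D,EJNY)=29/2
5. join BC+D (d=15/2) ⇒ BCD; edges |BC|=7/4, |D|=15/4
  updated: d(BCD,EJNY)=77/6
6. join BCD+EJNY (d=77/6) ⇒ BCDEJNY; edges |BCD|=8/3, |EJNY|=35/12
final tree: (((B:2,C:2):7/4,D:15/4):8/3,((E:11/4,(J:1,N:1):7/4):3/4,Y:7/2):35/12)
total length: 155/6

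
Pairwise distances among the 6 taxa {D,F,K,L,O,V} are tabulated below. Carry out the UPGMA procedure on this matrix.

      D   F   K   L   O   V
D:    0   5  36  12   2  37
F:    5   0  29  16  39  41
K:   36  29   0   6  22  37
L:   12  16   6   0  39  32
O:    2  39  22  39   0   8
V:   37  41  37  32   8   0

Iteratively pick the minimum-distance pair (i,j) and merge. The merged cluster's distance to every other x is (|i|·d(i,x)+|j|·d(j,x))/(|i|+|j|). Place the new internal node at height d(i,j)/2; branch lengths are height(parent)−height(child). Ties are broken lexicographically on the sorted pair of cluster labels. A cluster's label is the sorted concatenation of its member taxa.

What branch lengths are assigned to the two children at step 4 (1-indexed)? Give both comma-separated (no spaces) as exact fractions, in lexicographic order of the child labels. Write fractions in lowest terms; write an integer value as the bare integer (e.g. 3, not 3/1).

step 1: merge (D,O) at d=2; branch lengths D→1, O→1; new cluster DO
  updated: d(DO,F)=22, d(DO,K)=29, d(DO,L)=51/2, d(DO,V)=45/2
step 2: merge (K,L) at d=6; branch lengths K→3, L→3; new cluster KL
  updated: d(DO,KL)=109/4, d(F,KL)=45/2, d(KL,V)=69/2
step 3: merge (DO,F) at d=22; branch lengths DO→10, F→11; new cluster DFO
  updated: d(DFO,KL)=77/3, d(DFO,V)=86/3
step 4: merge (DFO,KL) at d=77/3; branch lengths DFO→11/6, KL→59/6; new cluster DFKLO
  updated: d(DFKLO,V)=31
step 5: merge (DFKLO,V) at d=31; branch lengths DFKLO→8/3, V→31/2; new cluster DFKLOV
final tree: ((((D:1,O:1):10,F:11):11/6,(K:3,L:3):59/6):8/3,V:31/2)
total length: 353/6

11/6,59/6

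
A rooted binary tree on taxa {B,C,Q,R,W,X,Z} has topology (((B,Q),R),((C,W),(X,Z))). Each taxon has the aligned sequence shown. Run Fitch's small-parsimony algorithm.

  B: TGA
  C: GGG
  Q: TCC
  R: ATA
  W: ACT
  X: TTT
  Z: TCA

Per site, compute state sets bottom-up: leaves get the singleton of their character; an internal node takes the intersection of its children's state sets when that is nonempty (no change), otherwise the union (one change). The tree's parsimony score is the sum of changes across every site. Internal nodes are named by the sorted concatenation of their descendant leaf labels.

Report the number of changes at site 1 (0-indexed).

4

[col 0] BQ: children B:{T}, Q:{T} ∩→ {T}; cost 0
[col 0] BQR: children BQ:{T}, R:{A} ∪→ {A,T}; cost 1
[col 0] CW: children C:{G}, W:{A} ∪→ {A,G}; cost 1
[col 0] XZ: children X:{T}, Z:{T} ∩→ {T}; cost 0
[col 0] CWXZ: children CW:{A,G}, XZ:{T} ∪→ {A,G,T}; cost 1
[col 0] BCQRWXZ: children BQR:{A,T}, CWXZ:{A,G,T} ∩→ {A,T}; cost 0
[col 1] BQ: children B:{G}, Q:{C} ∪→ {C,G}; cost 1
[col 1] BQR: children BQ:{C,G}, R:{T} ∪→ {C,G,T}; cost 1
[col 1] CW: children C:{G}, W:{C} ∪→ {C,G}; cost 1
[col 1] XZ: children X:{T}, Z:{C} ∪→ {C,T}; cost 1
[col 1] CWXZ: children CW:{C,G}, XZ:{C,T} ∩→ {C}; cost 0
[col 1] BCQRWXZ: children BQR:{C,G,T}, CWXZ:{C} ∩→ {C}; cost 0
[col 2] BQ: children B:{A}, Q:{C} ∪→ {A,C}; cost 1
[col 2] BQR: children BQ:{A,C}, R:{A} ∩→ {A}; cost 0
[col 2] CW: children C:{G}, W:{T} ∪→ {G,T}; cost 1
[col 2] XZ: children X:{T}, Z:{A} ∪→ {A,T}; cost 1
[col 2] CWXZ: children CW:{G,T}, XZ:{A,T} ∩→ {T}; cost 0
[col 2] BCQRWXZ: children BQR:{A}, CWXZ:{T} ∪→ {A,T}; cost 1
per-site changes: [3, 4, 4]; total = 11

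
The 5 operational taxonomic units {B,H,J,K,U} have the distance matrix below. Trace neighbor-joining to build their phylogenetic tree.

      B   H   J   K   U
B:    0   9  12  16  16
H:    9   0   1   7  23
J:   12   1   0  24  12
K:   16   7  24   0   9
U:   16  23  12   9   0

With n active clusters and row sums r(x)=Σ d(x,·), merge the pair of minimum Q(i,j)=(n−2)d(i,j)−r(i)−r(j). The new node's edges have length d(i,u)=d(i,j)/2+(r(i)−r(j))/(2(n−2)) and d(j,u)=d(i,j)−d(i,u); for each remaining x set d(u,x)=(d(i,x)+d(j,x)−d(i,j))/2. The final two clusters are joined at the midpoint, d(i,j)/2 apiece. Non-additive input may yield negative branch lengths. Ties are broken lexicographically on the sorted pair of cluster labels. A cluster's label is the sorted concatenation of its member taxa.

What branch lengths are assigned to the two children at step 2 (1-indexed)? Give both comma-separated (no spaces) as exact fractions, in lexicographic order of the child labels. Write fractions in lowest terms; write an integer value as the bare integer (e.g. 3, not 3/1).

1. join K+U (d=9, Q=-89) ⇒ KU; edges |K|=23/6, |U|=31/6
  updated: d(B,KU)=23/2, d(H,KU)=21/2, d(J,KU)=27/2
2. join B+KU (d=23/2, Q=-45) ⇒ BKU; edges |B|=5, |KU|=13/2
  updated: d(BKU,H)=4, d(BKU,J)=7
3. join BKU+H (d=4, Q=-12) ⇒ BHKU; edges |BKU|=5, |H|=-1
  updated: d(BHKU,J)=2
4. join BHKU+J (d=2) ⇒ BHJKU; edges |BHKU|=1, |J|=1
final tree: (((B:5,(K:23/6,U:31/6):13/2):5,H:-1):1,J:1)
total length: 53/2

5,13/2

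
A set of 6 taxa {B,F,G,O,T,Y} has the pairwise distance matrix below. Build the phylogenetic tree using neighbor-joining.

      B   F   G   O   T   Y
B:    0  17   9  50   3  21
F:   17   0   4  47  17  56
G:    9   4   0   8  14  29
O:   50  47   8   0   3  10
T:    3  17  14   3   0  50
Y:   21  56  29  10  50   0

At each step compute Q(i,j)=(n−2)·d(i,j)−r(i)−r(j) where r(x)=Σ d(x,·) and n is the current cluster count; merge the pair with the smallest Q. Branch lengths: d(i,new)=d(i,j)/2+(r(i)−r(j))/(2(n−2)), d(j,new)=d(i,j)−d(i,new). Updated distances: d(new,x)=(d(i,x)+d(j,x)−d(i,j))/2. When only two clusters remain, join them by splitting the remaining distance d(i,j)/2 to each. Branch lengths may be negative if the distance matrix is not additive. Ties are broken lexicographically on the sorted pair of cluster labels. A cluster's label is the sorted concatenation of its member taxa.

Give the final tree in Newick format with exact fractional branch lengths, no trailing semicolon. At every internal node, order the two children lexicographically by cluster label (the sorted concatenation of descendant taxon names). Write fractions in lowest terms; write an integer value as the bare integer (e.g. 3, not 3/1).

(((B:25/8,T:-1/8):29/8,(F:28/3,G:-16/3):57/8):167/16,(O:-1,Y:11):167/16)

iteration 1: select O,Y (d=10, Q=-244); attach at lengths (-1, 11); label the merged cluster OY
  updated: d(B,OY)=61/2, d(F,OY)=93/2, d(G,OY)=27/2, d(OY,T)=43/2
iteration 2: select F,G (d=4, Q=-113); attach at lengths (28/3, -16/3); label the merged cluster FG
  updated: d(B,FG)=11, d(FG,OY)=28, d(FG,T)=27/2
iteration 3: select B,T (d=3, Q=-153/2); attach at lengths (25/8, -1/8); label the merged cluster BT
  updated: d(BT,FG)=43/4, d(BT,OY)=49/2
iteration 4: select BT,FG (d=43/4, Q=-253/4); attach at lengths (29/8, 57/8); label the merged cluster BFGT
  updated: d(BFGT,OY)=167/8
iteration 5: select BFGT,OY (d=167/8); attach at lengths (167/16, 167/16); label the merged cluster BFGOTY
final tree: (((B:25/8,T:-1/8):29/8,(F:28/3,G:-16/3):57/8):167/16,(O:-1,Y:11):167/16)
total length: 389/8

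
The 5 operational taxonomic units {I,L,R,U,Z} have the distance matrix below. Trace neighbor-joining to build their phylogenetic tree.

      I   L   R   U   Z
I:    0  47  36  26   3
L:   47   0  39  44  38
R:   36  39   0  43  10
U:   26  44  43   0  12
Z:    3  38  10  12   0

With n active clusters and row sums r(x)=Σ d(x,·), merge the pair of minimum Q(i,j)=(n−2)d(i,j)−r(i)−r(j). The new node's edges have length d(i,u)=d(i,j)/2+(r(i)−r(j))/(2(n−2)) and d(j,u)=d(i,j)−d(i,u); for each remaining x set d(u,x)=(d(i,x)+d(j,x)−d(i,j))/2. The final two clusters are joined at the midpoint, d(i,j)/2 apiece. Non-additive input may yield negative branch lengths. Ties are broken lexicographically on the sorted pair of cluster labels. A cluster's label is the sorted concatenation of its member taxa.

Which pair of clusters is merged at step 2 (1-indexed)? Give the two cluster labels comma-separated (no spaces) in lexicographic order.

I,Z

step 1: merge (L,R) at d=39, Q=-179; branch lengths L→157/6, R→77/6; new cluster LR
  updated: d(I,LR)=22, d(LR,U)=24, d(LR,Z)=9/2
step 2: merge (I,Z) at d=3, Q=-129/2; branch lengths I→75/8, Z→-51/8; new cluster IZ
  updated: d(IZ,LR)=47/4, d(IZ,U)=35/2
step 3: merge (IZ,LR) at d=47/4, Q=-213/4; branch lengths IZ→21/8, LR→73/8; new cluster ILRZ
  updated: d(ILRZ,U)=119/8
step 4: merge (ILRZ,U) at d=119/8; branch lengths ILRZ→119/16, U→119/16; new cluster ILRUZ
final tree: (((I:75/8,Z:-51/8):21/8,(L:157/6,R:77/6):73/8):119/16,U:119/16)
total length: 549/8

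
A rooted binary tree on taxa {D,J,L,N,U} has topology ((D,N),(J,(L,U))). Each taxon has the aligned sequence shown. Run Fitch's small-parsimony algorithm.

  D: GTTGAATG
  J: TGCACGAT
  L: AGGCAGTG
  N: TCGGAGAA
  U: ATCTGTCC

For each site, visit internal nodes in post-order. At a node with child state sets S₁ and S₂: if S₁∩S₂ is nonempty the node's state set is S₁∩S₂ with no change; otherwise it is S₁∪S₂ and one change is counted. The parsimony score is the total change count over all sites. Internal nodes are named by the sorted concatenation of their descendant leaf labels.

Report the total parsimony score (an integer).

21

DN@0: {G} ∪ {T} = {G,T} (union, +1)
LU@0: {A} ∩ {A} = {A} (intersection, +0)
JLU@0: {T} ∪ {A} = {A,T} (union, +1)
DJLNU@0: {G,T} ∩ {A,T} = {T} (intersection, +0)
DN@1: {T} ∪ {C} = {C,T} (union, +1)
LU@1: {G} ∪ {T} = {G,T} (union, +1)
JLU@1: {G} ∩ {G,T} = {G} (intersection, +0)
DJLNU@1: {C,T} ∪ {G} = {C,G,T} (union, +1)
DN@2: {T} ∪ {G} = {G,T} (union, +1)
LU@2: {G} ∪ {C} = {C,G} (union, +1)
JLU@2: {C} ∩ {C,G} = {C} (intersection, +0)
DJLNU@2: {G,T} ∪ {C} = {C,G,T} (union, +1)
DN@3: {G} ∩ {G} = {G} (intersection, +0)
LU@3: {C} ∪ {T} = {C,T} (union, +1)
JLU@3: {A} ∪ {C,T} = {A,C,T} (union, +1)
DJLNU@3: {G} ∪ {A,C,T} = {A,C,G,T} (union, +1)
DN@4: {A} ∩ {A} = {A} (intersection, +0)
LU@4: {A} ∪ {G} = {A,G} (union, +1)
JLU@4: {C} ∪ {A,G} = {A,C,G} (union, +1)
DJLNU@4: {A} ∩ {A,C,G} = {A} (intersection, +0)
DN@5: {A} ∪ {G} = {A,G} (union, +1)
LU@5: {G} ∪ {T} = {G,T} (union, +1)
JLU@5: {G} ∩ {G,T} = {G} (intersection, +0)
DJLNU@5: {A,G} ∩ {G} = {G} (intersection, +0)
DN@6: {T} ∪ {A} = {A,T} (union, +1)
LU@6: {T} ∪ {C} = {C,T} (union, +1)
JLU@6: {A} ∪ {C,T} = {A,C,T} (union, +1)
DJLNU@6: {A,T} ∩ {A,C,T} = {A,T} (intersection, +0)
DN@7: {G} ∪ {A} = {A,G} (union, +1)
LU@7: {G} ∪ {C} = {C,G} (union, +1)
JLU@7: {T} ∪ {C,G} = {C,G,T} (union, +1)
DJLNU@7: {A,G} ∩ {C,G,T} = {G} (intersection, +0)
per-site changes: [2, 3, 3, 3, 2, 2, 3, 3]; total = 21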